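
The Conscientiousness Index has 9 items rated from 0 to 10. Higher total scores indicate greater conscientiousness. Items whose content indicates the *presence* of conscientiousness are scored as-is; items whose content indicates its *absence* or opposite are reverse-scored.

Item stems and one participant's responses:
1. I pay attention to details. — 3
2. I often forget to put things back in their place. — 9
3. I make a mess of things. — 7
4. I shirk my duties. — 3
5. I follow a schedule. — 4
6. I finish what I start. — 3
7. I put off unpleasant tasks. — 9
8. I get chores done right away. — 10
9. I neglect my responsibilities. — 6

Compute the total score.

36

Items 2, 3, 4, 7, 9 describe the absence/opposite of conscientiousness → reverse-score.
reversed = (0+10) − raw = 10 − raw.
  item 1: 3
  item 2: 10 − 9 = 1
  item 3: 10 − 7 = 3
  item 4: 10 − 3 = 7
  item 5: 4
  item 6: 3
  item 7: 10 − 9 = 1
  item 8: 10
  item 9: 10 − 6 = 4
Total = 3 + 1 + 3 + 7 + 4 + 3 + 1 + 10 + 4 = 36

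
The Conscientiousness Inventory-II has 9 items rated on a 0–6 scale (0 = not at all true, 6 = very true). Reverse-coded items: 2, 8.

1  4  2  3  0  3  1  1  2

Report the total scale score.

Apply reverse scoring (reverse-coded value = 6 − response):
  item 2: 6 − 4 = 2
  item 8: 6 − 1 = 5
Scored responses: 1, 2, 2, 3, 0, 3, 1, 5, 2
Total = 1 + 2 + 2 + 3 + 0 + 3 + 1 + 5 + 2 = 19

19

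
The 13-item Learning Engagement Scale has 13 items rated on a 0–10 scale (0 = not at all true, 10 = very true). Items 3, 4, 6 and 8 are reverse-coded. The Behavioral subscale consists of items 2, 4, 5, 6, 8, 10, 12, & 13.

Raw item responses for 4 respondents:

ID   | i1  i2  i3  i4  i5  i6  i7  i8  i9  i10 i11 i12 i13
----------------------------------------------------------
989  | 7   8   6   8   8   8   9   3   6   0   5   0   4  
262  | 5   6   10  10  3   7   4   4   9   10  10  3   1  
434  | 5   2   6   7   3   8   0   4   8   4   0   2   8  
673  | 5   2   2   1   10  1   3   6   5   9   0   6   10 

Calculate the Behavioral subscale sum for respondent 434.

30

Respondent 434 raw: 5, 2, 6, 7, 3, 8, 0, 4, 8, 4, 0, 2, 8.
Behavioral items: 2, 4, 5, 6, 8, 10, 12, 13.
Reverse-coded (reverse-coded value = 10 − response):
  item 2: 2
  item 4: 10 − 7 = 3
  item 5: 3
  item 6: 10 − 8 = 2
  item 8: 10 − 4 = 6
  item 10: 4
  item 12: 2
  item 13: 8
Sum = 2 + 3 + 3 + 2 + 6 + 4 + 2 + 8 = 30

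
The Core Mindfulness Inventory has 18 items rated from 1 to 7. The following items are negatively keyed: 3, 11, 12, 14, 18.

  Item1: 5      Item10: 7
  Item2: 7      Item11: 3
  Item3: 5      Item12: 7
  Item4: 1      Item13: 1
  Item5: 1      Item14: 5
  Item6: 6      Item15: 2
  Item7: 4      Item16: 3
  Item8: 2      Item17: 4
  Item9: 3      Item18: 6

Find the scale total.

Reverse-coded items (reverse-coded value = 8 − response):
  item 3: 8 − 5 = 3
  item 11: 8 − 3 = 5
  item 12: 8 − 7 = 1
  item 14: 8 − 5 = 3
  item 18: 8 − 6 = 2
After reverse-coding: 5, 7, 3, 1, 1, 6, 4, 2, 3, 7, 5, 1, 1, 3, 2, 3, 4, 2
Total = 5 + 7 + 3 + 1 + 1 + 6 + 4 + 2 + 3 + 7 + 5 + 1 + 1 + 3 + 2 + 3 + 4 + 2 = 60

60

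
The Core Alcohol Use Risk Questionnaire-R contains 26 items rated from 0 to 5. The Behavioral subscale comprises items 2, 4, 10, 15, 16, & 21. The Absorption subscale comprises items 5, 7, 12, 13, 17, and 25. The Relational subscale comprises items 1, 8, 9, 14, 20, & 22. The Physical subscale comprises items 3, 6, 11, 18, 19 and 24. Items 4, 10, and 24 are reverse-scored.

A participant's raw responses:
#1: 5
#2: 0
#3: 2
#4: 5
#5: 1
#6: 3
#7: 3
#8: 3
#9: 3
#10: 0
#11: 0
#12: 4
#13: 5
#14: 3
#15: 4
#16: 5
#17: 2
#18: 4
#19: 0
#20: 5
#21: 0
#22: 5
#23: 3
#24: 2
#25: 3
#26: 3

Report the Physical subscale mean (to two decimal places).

2.00

Physical items: 3, 6, 11, 18, 19, 24.
Of these, item 24 is reverse-scored; reverse-coded value = 5 − response.
  item 3: 2
  item 6: 3
  item 11: 0
  item 18: 4
  item 19: 0
  item 24: 5 − 2 = 3
Sum = 2 + 3 + 0 + 4 + 0 + 3 = 12
Mean = 12 / 6 = 2.00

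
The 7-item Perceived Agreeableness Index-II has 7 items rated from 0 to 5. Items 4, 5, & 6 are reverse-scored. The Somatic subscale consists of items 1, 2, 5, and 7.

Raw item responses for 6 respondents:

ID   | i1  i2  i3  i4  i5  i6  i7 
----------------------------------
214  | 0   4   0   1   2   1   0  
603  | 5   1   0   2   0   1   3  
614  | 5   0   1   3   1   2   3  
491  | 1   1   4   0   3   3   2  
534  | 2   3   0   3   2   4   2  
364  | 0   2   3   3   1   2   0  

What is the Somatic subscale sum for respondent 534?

10

Respondent 534 raw: 2, 3, 0, 3, 2, 4, 2.
Somatic items: 1, 2, 5, 7.
Reverse-coded (reversed = (0+5) − raw = 5 − raw):
  item 1: 2
  item 2: 3
  item 5: 5 − 2 = 3
  item 7: 2
Sum = 2 + 3 + 3 + 2 = 10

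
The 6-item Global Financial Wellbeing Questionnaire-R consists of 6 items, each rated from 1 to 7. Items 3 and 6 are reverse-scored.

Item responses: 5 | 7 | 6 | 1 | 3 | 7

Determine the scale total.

Apply reverse scoring (on a 1–7 scale, reversed = 8 − raw):
  item 3: 8 − 6 = 2
  item 6: 8 − 7 = 1
Scored items: 5, 7, 2, 1, 3, 1
Total = 5 + 7 + 2 + 1 + 3 + 1 = 19

19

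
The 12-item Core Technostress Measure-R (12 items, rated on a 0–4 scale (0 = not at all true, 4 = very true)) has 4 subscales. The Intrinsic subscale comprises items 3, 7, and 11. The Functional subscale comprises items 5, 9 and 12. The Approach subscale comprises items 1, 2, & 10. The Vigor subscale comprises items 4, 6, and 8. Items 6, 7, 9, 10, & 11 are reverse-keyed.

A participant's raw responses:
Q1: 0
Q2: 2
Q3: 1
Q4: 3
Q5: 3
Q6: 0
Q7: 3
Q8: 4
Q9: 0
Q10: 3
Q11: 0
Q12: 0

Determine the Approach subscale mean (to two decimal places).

1.00

Approach items: 1, 2, 10.
Of these, item 10 is reverse-keyed; reversed = (0+4) − raw = 4 − raw.
  item 1: 0
  item 2: 2
  item 10: 4 − 3 = 1
Sum = 0 + 2 + 1 = 3
Mean = 3 / 3 = 1.00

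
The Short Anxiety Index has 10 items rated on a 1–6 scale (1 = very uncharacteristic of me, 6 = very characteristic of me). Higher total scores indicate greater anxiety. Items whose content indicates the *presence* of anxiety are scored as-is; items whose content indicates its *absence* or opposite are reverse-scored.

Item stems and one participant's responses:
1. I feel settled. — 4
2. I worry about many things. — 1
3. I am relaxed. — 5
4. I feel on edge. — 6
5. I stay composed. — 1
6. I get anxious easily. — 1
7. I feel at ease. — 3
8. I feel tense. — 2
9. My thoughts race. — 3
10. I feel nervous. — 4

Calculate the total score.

32

Items 1, 3, 5, 7 describe the absence/opposite of anxiety → reverse-score.
reversed = (1+6) − raw = 7 − raw.
  item 1: 7 − 4 = 3
  item 2: 1
  item 3: 7 − 5 = 2
  item 4: 6
  item 5: 7 − 1 = 6
  item 6: 1
  item 7: 7 − 3 = 4
  item 8: 2
  item 9: 3
  item 10: 4
Total = 3 + 1 + 2 + 6 + 6 + 1 + 4 + 2 + 3 + 4 = 32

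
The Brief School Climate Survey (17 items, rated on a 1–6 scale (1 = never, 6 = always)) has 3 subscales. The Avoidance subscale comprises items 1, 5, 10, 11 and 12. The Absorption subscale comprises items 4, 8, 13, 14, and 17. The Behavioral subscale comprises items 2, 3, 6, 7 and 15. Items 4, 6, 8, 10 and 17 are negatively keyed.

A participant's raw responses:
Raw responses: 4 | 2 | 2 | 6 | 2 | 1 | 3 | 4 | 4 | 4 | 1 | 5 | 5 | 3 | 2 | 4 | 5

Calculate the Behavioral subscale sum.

15

Behavioral items: 2, 3, 6, 7, 15.
Of these, item 6 is negatively keyed; reversed = (1+6) − raw = 7 − raw.
  item 2: 2
  item 3: 2
  item 6: 7 − 1 = 6
  item 7: 3
  item 15: 2
Sum = 2 + 2 + 6 + 3 + 2 = 15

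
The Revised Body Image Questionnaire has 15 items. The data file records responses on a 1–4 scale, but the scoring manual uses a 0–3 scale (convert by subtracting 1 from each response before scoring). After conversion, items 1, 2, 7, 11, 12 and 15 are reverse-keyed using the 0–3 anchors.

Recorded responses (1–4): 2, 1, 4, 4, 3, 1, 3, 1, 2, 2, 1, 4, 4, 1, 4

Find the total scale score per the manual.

22

Convert to 0–3: 1, 0, 3, 3, 2, 0, 2, 0, 1, 1, 0, 3, 3, 0, 3
Reverse-coded (on a 0–3 scale, reversed = 3 − raw):
  item 1: 3 − 1 = 2
  item 2: 3 − 0 = 3
  item 7: 3 − 2 = 1
  item 11: 3 − 0 = 3
  item 12: 3 − 3 = 0
  item 15: 3 − 3 = 0
Scored: 2, 3, 3, 3, 2, 0, 1, 0, 1, 1, 3, 0, 3, 0, 0
Total = 22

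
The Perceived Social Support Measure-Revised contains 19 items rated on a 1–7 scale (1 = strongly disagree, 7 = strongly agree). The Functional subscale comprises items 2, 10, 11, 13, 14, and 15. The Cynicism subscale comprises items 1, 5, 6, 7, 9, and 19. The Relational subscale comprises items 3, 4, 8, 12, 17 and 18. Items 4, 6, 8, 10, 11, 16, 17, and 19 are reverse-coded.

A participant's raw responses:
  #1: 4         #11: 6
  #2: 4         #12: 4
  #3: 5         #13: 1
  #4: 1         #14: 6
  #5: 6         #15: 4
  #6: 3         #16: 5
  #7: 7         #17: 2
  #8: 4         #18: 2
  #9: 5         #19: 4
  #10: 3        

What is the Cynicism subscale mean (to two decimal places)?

Cynicism items: 1, 5, 6, 7, 9, 19.
Of these, items 6 & 19 are reverse-coded; reverse-coded value = 8 − response.
  item 1: 4
  item 5: 6
  item 6: 8 − 3 = 5
  item 7: 7
  item 9: 5
  item 19: 8 − 4 = 4
Sum = 4 + 6 + 5 + 7 + 5 + 4 = 31
Mean = 31 / 6 = 5.17

5.17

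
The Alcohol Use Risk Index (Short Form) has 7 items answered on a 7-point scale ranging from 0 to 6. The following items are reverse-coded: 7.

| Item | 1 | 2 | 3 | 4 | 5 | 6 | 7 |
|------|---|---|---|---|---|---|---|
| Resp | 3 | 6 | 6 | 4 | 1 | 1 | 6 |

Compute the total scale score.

21

Reversing item 7 with 6 − raw:
Total = 3 + 6 + 6 + 4 + 1 + 1 + (6−6)
      = 3 + 6 + 6 + 4 + 1 + 1 + 0 = 21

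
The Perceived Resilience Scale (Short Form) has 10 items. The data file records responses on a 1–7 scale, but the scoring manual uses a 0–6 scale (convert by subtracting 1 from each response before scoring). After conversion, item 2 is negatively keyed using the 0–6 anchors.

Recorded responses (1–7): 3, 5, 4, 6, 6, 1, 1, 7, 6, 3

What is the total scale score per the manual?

30

Convert to 0–6: 2, 4, 3, 5, 5, 0, 0, 6, 5, 2
Reverse-coded (on a 0–6 scale, reversed = 6 − raw):
  item 2: 6 − 4 = 2
Scored: 2, 2, 3, 5, 5, 0, 0, 6, 5, 2
Total = 30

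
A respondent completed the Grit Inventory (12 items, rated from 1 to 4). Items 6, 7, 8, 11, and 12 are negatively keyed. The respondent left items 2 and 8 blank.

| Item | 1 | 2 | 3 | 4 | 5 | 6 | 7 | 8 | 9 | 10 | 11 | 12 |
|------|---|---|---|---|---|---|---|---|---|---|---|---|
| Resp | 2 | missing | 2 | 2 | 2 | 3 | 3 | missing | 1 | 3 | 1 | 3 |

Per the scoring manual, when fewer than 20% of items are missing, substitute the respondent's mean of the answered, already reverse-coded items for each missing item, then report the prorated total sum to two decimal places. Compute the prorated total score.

Reverse-coded (on a 1–4 scale, reversed = 5 − raw):
  item 6: 5 − 3 = 2
  item 7: 5 − 3 = 2
  item 11: 5 − 1 = 4
  item 12: 5 − 3 = 2
Completed scored items (10 of 12): 2, 2, 2, 2, 2, 2, 1, 3, 4, 2; sum = 22.
Person mean = 22 / 10 ≈ 2.2000
Prorated total = (22 / 10) × 12 = 26.40 (to 2 dp)

26.40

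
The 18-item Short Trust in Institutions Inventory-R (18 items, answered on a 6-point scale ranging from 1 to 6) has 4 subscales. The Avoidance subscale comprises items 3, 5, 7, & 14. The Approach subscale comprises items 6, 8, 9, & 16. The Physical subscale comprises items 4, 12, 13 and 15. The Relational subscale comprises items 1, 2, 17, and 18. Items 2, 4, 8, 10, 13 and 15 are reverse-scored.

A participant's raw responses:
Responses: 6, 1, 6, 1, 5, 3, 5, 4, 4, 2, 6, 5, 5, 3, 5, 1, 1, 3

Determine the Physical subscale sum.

15

Physical items: 4, 12, 13, 15.
Of these, items 4, 13, & 15 are reverse-scored; on a 1–6 scale, reversed = 7 − raw.
  item 4: 7 − 1 = 6
  item 12: 5
  item 13: 7 − 5 = 2
  item 15: 7 − 5 = 2
Sum = 6 + 5 + 2 + 2 = 15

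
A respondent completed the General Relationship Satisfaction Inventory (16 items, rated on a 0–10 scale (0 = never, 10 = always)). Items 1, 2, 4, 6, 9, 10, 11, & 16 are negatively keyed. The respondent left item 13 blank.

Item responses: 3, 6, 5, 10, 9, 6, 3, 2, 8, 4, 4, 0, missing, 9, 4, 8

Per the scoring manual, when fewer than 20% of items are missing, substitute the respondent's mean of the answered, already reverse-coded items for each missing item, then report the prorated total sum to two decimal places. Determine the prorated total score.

Reverse-coded (reverse-coded value = 10 − response):
  item 1: 10 − 3 = 7
  item 2: 10 − 6 = 4
  item 4: 10 − 10 = 0
  item 6: 10 − 6 = 4
  item 9: 10 − 8 = 2
  item 10: 10 − 4 = 6
  item 11: 10 − 4 = 6
  item 16: 10 − 8 = 2
Completed scored items (15 of 16): 7, 4, 5, 0, 9, 4, 3, 2, 2, 6, 6, 0, 9, 4, 2; sum = 63.
Person mean = 63 / 15 ≈ 4.2000
Prorated total = (63 / 15) × 16 = 67.20 (to 2 dp)

67.20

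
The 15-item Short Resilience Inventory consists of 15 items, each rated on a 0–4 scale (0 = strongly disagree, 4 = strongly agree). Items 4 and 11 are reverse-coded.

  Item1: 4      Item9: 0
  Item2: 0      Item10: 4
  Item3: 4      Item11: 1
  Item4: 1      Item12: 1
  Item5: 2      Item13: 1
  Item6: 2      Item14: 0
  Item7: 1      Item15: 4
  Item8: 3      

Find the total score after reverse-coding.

32

Reverse-coded items (on a 0–4 scale, reversed = 4 − raw):
  item 4: 4 − 1 = 3
  item 11: 4 − 1 = 3
After reverse-coding: 4, 0, 4, 3, 2, 2, 1, 3, 0, 4, 3, 1, 1, 0, 4
Total = 4 + 0 + 4 + 3 + 2 + 2 + 1 + 3 + 0 + 4 + 3 + 1 + 1 + 0 + 4 = 32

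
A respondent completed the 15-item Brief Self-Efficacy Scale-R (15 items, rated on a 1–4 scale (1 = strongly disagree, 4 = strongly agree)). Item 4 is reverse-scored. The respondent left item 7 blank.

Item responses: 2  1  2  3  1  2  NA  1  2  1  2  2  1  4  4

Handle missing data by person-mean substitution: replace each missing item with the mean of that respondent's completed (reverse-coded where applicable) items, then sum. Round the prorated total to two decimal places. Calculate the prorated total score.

Reverse-coded (on a 1–4 scale, reversed = 5 − raw):
  item 4: 5 − 3 = 2
Completed scored items (14 of 15): 2, 1, 2, 2, 1, 2, 1, 2, 1, 2, 2, 1, 4, 4; sum = 27.
Person mean = 27 / 14 ≈ 1.9286
Prorated total = (27 / 14) × 15 = 28.93 (to 2 dp)

28.93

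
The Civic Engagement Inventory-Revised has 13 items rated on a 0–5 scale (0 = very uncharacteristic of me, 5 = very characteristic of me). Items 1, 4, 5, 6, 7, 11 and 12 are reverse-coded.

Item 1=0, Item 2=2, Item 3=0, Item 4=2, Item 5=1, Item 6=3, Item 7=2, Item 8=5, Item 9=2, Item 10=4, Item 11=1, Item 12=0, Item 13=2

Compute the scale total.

41

Raw sum = 24. Reverse-coded items: 1, 4, 5, 6, 7, 11, 12; their raw sum = 9.
Each reversal replaces raw with 5 − raw, changing the total by 5 − 2·raw per item.
Total = 24 + 7·5 − 2·9 = 24 + 35 − 18 = 41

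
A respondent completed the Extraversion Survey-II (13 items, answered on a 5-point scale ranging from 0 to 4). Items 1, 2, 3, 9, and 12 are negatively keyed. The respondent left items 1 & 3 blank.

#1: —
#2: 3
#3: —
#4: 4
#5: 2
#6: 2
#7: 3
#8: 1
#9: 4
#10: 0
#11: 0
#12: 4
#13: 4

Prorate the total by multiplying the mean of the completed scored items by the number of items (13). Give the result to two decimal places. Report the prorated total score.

Reverse-coded (reverse-coded value = 4 − response):
  item 2: 4 − 3 = 1
  item 9: 4 − 4 = 0
  item 12: 4 − 4 = 0
Completed scored items (11 of 13): 1, 4, 2, 2, 3, 1, 0, 0, 0, 0, 4; sum = 17.
Person mean = 17 / 11 ≈ 1.5455
Prorated total = (17 / 11) × 13 = 20.09 (to 2 dp)

20.09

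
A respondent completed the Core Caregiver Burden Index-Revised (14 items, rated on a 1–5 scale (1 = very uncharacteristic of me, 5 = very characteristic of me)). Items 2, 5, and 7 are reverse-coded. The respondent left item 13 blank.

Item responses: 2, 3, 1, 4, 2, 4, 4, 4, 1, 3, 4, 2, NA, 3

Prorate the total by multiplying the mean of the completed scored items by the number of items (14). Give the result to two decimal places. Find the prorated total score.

Reverse-coded (reversed = (1+5) − raw = 6 − raw):
  item 2: 6 − 3 = 3
  item 5: 6 − 2 = 4
  item 7: 6 − 4 = 2
Completed scored items (13 of 14): 2, 3, 1, 4, 4, 4, 2, 4, 1, 3, 4, 2, 3; sum = 37.
Person mean = 37 / 13 ≈ 2.8462
Prorated total = (37 / 13) × 14 = 39.85 (to 2 dp)

39.85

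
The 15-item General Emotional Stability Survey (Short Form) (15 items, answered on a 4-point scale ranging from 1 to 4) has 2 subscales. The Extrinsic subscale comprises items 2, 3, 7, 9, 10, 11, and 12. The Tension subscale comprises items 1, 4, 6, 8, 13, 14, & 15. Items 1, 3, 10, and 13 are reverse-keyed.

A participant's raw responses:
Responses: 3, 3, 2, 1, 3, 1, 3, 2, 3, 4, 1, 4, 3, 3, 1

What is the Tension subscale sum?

12

Tension items: 1, 4, 6, 8, 13, 14, 15.
Of these, items 1 & 13 are reverse-keyed; reversed = (1+4) − raw = 5 − raw.
  item 1: 5 − 3 = 2
  item 4: 1
  item 6: 1
  item 8: 2
  item 13: 5 − 3 = 2
  item 14: 3
  item 15: 1
Sum = 2 + 1 + 1 + 2 + 2 + 3 + 1 = 12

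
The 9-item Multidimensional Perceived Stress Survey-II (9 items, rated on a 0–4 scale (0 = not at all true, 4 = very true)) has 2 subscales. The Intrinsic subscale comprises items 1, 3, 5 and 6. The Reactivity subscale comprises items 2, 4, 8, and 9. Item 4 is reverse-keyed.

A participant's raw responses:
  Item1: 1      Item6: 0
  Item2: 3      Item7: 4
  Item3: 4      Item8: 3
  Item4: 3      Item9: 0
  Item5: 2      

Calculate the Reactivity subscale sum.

7

Reactivity items: 2, 4, 8, 9.
Of these, item 4 is reverse-keyed; reverse-coded value = 4 − response.
  item 2: 3
  item 4: 4 − 3 = 1
  item 8: 3
  item 9: 0
Sum = 3 + 1 + 3 + 0 = 7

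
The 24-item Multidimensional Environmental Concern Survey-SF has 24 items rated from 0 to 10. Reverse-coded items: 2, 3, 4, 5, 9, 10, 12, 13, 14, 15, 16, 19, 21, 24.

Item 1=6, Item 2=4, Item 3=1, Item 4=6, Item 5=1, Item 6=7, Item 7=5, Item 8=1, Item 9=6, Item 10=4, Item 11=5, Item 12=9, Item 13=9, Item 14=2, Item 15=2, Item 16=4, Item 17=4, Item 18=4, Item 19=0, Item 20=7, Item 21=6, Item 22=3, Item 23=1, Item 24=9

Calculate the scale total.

Raw sum = 106. Reverse-coded items: 2, 3, 4, 5, 9, 10, 12, 13, 14, 15, 16, 19, 21, 24; their raw sum = 63.
Each reversal replaces raw with 10 − raw, changing the total by 10 − 2·raw per item.
Total = 106 + 14·10 − 2·63 = 106 + 140 − 126 = 120

120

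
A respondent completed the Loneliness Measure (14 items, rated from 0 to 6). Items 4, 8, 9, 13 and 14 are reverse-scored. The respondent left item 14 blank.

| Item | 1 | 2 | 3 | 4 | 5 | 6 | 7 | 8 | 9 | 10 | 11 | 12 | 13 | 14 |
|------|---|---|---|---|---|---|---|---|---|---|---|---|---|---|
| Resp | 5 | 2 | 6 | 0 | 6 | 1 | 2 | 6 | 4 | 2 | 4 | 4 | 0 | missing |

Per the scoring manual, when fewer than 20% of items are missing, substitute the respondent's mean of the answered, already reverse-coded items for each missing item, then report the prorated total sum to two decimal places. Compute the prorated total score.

49.54

Reverse-coded (reverse-coded value = 6 − response):
  item 4: 6 − 0 = 6
  item 8: 6 − 6 = 0
  item 9: 6 − 4 = 2
  item 13: 6 − 0 = 6
Completed scored items (13 of 14): 5, 2, 6, 6, 6, 1, 2, 0, 2, 2, 4, 4, 6; sum = 46.
Person mean = 46 / 13 ≈ 3.5385
Prorated total = (46 / 13) × 14 = 49.54 (to 2 dp)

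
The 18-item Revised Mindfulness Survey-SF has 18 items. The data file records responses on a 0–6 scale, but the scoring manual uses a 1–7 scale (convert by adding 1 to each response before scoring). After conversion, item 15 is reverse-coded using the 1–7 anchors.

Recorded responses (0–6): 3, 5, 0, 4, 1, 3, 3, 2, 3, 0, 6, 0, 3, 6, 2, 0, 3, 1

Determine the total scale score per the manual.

65

Convert to 1–7: 4, 6, 1, 5, 2, 4, 4, 3, 4, 1, 7, 1, 4, 7, 3, 1, 4, 2
Reverse-coded (reversed = (1+7) − raw = 8 − raw):
  item 15: 8 − 3 = 5
Scored: 4, 6, 1, 5, 2, 4, 4, 3, 4, 1, 7, 1, 4, 7, 5, 1, 4, 2
Total = 65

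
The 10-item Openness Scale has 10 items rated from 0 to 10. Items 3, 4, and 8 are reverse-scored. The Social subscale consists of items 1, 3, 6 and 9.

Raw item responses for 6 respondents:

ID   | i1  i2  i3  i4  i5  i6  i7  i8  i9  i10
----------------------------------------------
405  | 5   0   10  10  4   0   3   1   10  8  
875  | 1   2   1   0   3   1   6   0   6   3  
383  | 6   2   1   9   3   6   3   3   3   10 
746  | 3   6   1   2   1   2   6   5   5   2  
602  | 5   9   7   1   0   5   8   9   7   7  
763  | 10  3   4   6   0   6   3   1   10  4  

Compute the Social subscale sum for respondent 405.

Respondent 405 raw: 5, 0, 10, 10, 4, 0, 3, 1, 10, 8.
Social items: 1, 3, 6, 9.
Reverse-coded (reversed = (0+10) − raw = 10 − raw):
  item 1: 5
  item 3: 10 − 10 = 0
  item 6: 0
  item 9: 10
Sum = 5 + 0 + 0 + 10 = 15

15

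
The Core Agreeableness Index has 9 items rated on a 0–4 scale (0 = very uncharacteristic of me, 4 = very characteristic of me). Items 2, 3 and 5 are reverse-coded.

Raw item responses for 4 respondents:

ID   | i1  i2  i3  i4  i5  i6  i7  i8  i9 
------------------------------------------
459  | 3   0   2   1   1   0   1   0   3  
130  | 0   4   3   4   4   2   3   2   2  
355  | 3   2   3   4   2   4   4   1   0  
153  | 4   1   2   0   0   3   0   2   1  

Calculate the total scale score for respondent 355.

Respondent 355 raw: 3, 2, 3, 4, 2, 4, 4, 1, 0.
Reverse-coded (on a 0–4 scale, reversed = 4 − raw):
  item 1: 3
  item 2: 4 − 2 = 2
  item 3: 4 − 3 = 1
  item 4: 4
  item 5: 4 − 2 = 2
  item 6: 4
  item 7: 4
  item 8: 1
  item 9: 0
Sum = 3 + 2 + 1 + 4 + 2 + 4 + 4 + 1 + 0 = 21

21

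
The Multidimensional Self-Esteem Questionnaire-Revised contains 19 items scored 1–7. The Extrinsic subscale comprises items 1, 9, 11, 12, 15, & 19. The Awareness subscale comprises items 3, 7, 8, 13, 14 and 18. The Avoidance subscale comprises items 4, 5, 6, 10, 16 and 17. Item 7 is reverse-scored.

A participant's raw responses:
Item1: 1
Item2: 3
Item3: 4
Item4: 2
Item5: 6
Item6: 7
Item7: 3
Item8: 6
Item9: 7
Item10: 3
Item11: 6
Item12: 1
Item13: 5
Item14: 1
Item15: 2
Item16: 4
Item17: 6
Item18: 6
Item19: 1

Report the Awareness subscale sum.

Awareness items: 3, 7, 8, 13, 14, 18.
Of these, item 7 is reverse-scored; on a 1–7 scale, reversed = 8 − raw.
  item 3: 4
  item 7: 8 − 3 = 5
  item 8: 6
  item 13: 5
  item 14: 1
  item 18: 6
Sum = 4 + 5 + 6 + 5 + 1 + 6 = 27

27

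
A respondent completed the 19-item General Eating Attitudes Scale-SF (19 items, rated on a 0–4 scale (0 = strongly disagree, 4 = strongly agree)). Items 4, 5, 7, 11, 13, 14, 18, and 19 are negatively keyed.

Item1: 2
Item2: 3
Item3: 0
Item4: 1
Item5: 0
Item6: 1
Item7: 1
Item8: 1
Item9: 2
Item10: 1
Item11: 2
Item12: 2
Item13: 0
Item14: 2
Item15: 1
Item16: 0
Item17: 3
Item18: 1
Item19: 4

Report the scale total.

Reverse-coded items (on a 0–4 scale, reversed = 4 − raw):
  item 4: 4 − 1 = 3
  item 5: 4 − 0 = 4
  item 7: 4 − 1 = 3
  item 11: 4 − 2 = 2
  item 13: 4 − 0 = 4
  item 14: 4 − 2 = 2
  item 18: 4 − 1 = 3
  item 19: 4 − 4 = 0
Scored responses: 2, 3, 0, 3, 4, 1, 3, 1, 2, 1, 2, 2, 4, 2, 1, 0, 3, 3, 0
Total = 2 + 3 + 0 + 3 + 4 + 1 + 3 + 1 + 2 + 1 + 2 + 2 + 4 + 2 + 1 + 0 + 3 + 3 + 0 = 37

37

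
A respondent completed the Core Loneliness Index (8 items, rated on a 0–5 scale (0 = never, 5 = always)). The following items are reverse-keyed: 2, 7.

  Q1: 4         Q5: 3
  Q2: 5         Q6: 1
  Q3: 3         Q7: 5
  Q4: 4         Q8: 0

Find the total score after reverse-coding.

Raw sum = 25. Reverse-keyed items: 2, 7; their raw sum = 10.
Each reversal replaces raw with 5 − raw, changing the total by 5 − 2·raw per item.
Total = 25 + 2·5 − 2·10 = 25 + 10 − 20 = 15

15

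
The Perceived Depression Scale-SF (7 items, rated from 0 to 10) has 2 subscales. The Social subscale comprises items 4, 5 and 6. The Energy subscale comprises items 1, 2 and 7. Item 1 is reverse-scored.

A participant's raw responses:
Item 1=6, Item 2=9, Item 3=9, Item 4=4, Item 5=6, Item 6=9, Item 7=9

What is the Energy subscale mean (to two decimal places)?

7.33

Energy items: 1, 2, 7.
Of these, item 1 is reverse-scored; on a 0–10 scale, reversed = 10 − raw.
  item 1: 10 − 6 = 4
  item 2: 9
  item 7: 9
Sum = 4 + 9 + 9 = 22
Mean = 22 / 3 = 7.33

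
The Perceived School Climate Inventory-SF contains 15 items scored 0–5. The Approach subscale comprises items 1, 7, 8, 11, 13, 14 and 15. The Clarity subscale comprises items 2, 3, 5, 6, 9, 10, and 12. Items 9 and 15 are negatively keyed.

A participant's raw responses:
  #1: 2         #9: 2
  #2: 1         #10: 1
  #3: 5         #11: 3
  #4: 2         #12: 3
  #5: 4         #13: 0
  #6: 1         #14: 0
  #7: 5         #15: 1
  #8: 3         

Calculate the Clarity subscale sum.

Clarity items: 2, 3, 5, 6, 9, 10, 12.
Of these, item 9 is negatively keyed; on a 0–5 scale, reversed = 5 − raw.
  item 2: 1
  item 3: 5
  item 5: 4
  item 6: 1
  item 9: 5 − 2 = 3
  item 10: 1
  item 12: 3
Sum = 1 + 5 + 4 + 1 + 3 + 1 + 3 = 18

18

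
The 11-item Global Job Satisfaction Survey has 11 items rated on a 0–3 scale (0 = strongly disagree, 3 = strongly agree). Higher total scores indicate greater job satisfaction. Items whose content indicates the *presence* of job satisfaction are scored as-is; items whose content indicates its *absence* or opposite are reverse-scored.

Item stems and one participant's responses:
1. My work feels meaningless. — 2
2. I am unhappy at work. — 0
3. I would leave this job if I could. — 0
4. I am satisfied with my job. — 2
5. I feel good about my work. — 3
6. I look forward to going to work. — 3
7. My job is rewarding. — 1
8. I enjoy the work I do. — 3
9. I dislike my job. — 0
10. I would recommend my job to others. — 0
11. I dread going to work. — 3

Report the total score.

Items 1, 2, 3, 9, 11 describe the absence/opposite of job satisfaction → reverse-score.
reversed = (0+3) − raw = 3 − raw.
  item 1: 3 − 2 = 1
  item 2: 3 − 0 = 3
  item 3: 3 − 0 = 3
  item 4: 2
  item 5: 3
  item 6: 3
  item 7: 1
  item 8: 3
  item 9: 3 − 0 = 3
  item 10: 0
  item 11: 3 − 3 = 0
Total = 1 + 3 + 3 + 2 + 3 + 3 + 1 + 3 + 3 + 0 + 0 = 22

22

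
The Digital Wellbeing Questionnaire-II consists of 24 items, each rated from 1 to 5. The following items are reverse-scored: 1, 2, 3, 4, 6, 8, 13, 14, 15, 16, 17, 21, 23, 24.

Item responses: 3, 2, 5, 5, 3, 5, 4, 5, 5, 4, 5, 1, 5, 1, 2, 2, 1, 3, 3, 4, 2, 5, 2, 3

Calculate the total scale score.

Raw sum = 80. Reverse-scored items: 1, 2, 3, 4, 6, 8, 13, 14, 15, 16, 17, 21, 23, 24; their raw sum = 43.
Each reversal replaces raw with 6 − raw, changing the total by 6 − 2·raw per item.
Total = 80 + 14·6 − 2·43 = 80 + 84 − 86 = 78

78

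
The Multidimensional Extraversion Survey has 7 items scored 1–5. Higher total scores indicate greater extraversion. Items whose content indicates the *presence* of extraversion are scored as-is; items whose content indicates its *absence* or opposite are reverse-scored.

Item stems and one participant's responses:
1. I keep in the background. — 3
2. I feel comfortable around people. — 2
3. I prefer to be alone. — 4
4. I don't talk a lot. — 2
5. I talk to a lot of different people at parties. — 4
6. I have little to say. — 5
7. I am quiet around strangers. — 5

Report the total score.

17

Items 1, 3, 4, 6, 7 describe the absence/opposite of extraversion → reverse-score.
reverse-coded value = 6 − response.
  item 1: 6 − 3 = 3
  item 2: 2
  item 3: 6 − 4 = 2
  item 4: 6 − 2 = 4
  item 5: 4
  item 6: 6 − 5 = 1
  item 7: 6 − 5 = 1
Total = 3 + 2 + 2 + 4 + 4 + 1 + 1 = 17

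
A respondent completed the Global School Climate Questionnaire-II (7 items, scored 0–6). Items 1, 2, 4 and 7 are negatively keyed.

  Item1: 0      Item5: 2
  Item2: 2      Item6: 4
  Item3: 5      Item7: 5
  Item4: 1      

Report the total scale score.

27

Reverse-coded items (reversed = (0+6) − raw = 6 − raw):
  item 1: 6 − 0 = 6
  item 2: 6 − 2 = 4
  item 4: 6 − 1 = 5
  item 7: 6 − 5 = 1
Scored responses: 6, 4, 5, 5, 2, 4, 1
Total = 6 + 4 + 5 + 5 + 2 + 4 + 1 = 27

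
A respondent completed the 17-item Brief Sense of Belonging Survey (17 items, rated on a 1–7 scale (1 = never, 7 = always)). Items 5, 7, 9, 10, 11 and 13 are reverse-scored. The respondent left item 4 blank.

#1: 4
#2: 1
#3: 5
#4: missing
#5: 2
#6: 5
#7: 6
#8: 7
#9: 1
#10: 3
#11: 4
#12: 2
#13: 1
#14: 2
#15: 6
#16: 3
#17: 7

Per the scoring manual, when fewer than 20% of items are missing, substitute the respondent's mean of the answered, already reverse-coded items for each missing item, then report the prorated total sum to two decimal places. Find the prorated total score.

Reverse-coded (reversed = (1+7) − raw = 8 − raw):
  item 5: 8 − 2 = 6
  item 7: 8 − 6 = 2
  item 9: 8 − 1 = 7
  item 10: 8 − 3 = 5
  item 11: 8 − 4 = 4
  item 13: 8 − 1 = 7
Completed scored items (16 of 17): 4, 1, 5, 6, 5, 2, 7, 7, 5, 4, 2, 7, 2, 6, 3, 7; sum = 73.
Person mean = 73 / 16 ≈ 4.5625
Prorated total = (73 / 16) × 17 = 77.56 (to 2 dp)

77.56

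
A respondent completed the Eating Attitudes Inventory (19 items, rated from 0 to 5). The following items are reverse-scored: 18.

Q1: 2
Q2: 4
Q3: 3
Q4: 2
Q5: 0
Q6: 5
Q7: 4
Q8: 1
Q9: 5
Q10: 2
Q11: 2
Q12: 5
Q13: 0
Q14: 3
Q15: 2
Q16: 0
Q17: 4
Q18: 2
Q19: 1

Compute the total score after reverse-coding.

48

Raw sum = 47. Reverse-scored items: 18; their raw sum = 2.
Each reversal replaces raw with 5 − raw, changing the total by 5 − 2·raw per item.
Total = 47 + 1·5 − 2·2 = 47 + 5 − 4 = 48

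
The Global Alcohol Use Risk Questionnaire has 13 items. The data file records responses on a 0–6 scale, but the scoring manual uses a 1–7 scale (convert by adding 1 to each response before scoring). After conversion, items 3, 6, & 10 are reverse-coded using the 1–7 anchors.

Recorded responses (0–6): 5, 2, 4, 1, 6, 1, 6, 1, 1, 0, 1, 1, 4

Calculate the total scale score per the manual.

54

Convert to 1–7: 6, 3, 5, 2, 7, 2, 7, 2, 2, 1, 2, 2, 5
Reverse-coded (on a 1–7 scale, reversed = 8 − raw):
  item 3: 8 − 5 = 3
  item 6: 8 − 2 = 6
  item 10: 8 − 1 = 7
Scored: 6, 3, 3, 2, 7, 6, 7, 2, 2, 7, 2, 2, 5
Total = 54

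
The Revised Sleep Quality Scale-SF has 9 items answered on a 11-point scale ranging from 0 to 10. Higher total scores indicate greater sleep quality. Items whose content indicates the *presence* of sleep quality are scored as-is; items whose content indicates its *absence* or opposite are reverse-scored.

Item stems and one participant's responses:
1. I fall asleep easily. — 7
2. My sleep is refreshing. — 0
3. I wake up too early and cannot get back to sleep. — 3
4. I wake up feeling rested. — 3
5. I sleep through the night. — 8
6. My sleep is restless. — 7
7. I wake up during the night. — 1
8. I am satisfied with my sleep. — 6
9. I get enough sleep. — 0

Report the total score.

Items 3, 6, 7 describe the absence/opposite of sleep quality → reverse-score.
reverse-coded value = 10 − response.
  item 1: 7
  item 2: 0
  item 3: 10 − 3 = 7
  item 4: 3
  item 5: 8
  item 6: 10 − 7 = 3
  item 7: 10 − 1 = 9
  item 8: 6
  item 9: 0
Total = 7 + 0 + 7 + 3 + 8 + 3 + 9 + 6 + 0 = 43

43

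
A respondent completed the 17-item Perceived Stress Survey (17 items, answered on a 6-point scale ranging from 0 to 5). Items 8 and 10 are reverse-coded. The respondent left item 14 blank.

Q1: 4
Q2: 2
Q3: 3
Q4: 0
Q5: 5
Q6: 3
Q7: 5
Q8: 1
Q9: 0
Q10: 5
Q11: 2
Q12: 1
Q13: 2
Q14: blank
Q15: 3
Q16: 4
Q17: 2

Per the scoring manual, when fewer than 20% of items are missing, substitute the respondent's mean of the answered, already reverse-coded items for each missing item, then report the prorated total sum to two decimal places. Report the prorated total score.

42.50

Reverse-coded (reversed = (0+5) − raw = 5 − raw):
  item 8: 5 − 1 = 4
  item 10: 5 − 5 = 0
Completed scored items (16 of 17): 4, 2, 3, 0, 5, 3, 5, 4, 0, 0, 2, 1, 2, 3, 4, 2; sum = 40.
Person mean = 40 / 16 ≈ 2.5000
Prorated total = (40 / 16) × 17 = 42.50 (to 2 dp)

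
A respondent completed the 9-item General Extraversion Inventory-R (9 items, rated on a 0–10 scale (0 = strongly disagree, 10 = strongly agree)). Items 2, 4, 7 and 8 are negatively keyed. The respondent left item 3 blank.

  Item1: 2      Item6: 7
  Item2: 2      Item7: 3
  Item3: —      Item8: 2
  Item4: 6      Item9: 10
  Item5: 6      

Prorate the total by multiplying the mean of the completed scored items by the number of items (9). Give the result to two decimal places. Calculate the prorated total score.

58.50

Reverse-coded (reversed = (0+10) − raw = 10 − raw):
  item 2: 10 − 2 = 8
  item 4: 10 − 6 = 4
  item 7: 10 − 3 = 7
  item 8: 10 − 2 = 8
Completed scored items (8 of 9): 2, 8, 4, 6, 7, 7, 8, 10; sum = 52.
Person mean = 52 / 8 ≈ 6.5000
Prorated total = (52 / 8) × 9 = 58.50 (to 2 dp)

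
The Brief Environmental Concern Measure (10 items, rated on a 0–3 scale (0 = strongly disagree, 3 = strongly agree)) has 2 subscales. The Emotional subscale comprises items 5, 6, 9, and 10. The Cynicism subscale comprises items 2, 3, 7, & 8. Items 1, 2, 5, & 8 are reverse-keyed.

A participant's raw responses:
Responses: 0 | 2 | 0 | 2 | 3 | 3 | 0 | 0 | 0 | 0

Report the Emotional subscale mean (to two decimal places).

Emotional items: 5, 6, 9, 10.
Of these, item 5 is reverse-keyed; reverse-coded value = 3 − response.
  item 5: 3 − 3 = 0
  item 6: 3
  item 9: 0
  item 10: 0
Sum = 0 + 3 + 0 + 0 = 3
Mean = 3 / 4 = 0.75

0.75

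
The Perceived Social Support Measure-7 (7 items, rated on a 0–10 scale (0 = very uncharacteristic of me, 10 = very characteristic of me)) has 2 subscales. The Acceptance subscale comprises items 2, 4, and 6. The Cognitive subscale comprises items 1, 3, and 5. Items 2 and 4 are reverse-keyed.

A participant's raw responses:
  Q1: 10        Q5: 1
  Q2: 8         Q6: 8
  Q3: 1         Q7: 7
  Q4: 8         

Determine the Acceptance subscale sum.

12

Acceptance items: 2, 4, 6.
Of these, items 2 & 4 are reverse-keyed; reverse-coded value = 10 − response.
  item 2: 10 − 8 = 2
  item 4: 10 − 8 = 2
  item 6: 8
Sum = 2 + 2 + 8 = 12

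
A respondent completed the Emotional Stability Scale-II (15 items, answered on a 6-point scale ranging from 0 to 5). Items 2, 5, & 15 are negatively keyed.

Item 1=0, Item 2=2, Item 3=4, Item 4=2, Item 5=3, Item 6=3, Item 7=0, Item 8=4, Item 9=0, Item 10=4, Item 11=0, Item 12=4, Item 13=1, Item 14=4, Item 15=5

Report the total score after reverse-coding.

31

Reversing items 2, 5, and 15 with 5 − raw:
Total = 0 + (5−2) + 4 + 2 + (5−3) + 3 + 0 + 4 + 0 + 4 + 0 + 4 + 1 + 4 + (5−5)
      = 0 + 3 + 4 + 2 + 2 + 3 + 0 + 4 + 0 + 4 + 0 + 4 + 1 + 4 + 0 = 31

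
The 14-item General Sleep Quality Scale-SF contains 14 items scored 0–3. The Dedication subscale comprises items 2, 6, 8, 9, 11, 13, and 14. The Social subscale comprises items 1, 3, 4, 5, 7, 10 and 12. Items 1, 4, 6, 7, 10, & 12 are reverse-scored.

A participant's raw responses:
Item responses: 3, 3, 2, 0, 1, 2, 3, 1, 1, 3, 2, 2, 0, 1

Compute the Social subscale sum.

Social items: 1, 3, 4, 5, 7, 10, 12.
Of these, items 1, 4, 7, 10, & 12 are reverse-scored; reversed = (0+3) − raw = 3 − raw.
  item 1: 3 − 3 = 0
  item 3: 2
  item 4: 3 − 0 = 3
  item 5: 1
  item 7: 3 − 3 = 0
  item 10: 3 − 3 = 0
  item 12: 3 − 2 = 1
Sum = 0 + 2 + 3 + 1 + 0 + 0 + 1 = 7

7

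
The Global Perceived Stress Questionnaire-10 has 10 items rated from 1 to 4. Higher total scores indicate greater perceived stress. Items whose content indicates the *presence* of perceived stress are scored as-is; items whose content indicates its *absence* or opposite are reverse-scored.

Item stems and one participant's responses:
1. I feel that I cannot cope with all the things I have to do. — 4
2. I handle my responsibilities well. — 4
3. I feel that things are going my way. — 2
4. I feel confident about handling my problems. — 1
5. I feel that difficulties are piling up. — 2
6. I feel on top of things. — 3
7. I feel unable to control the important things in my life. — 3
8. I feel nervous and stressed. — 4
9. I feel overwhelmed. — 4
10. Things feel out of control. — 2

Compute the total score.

29

Items 2, 3, 4, 6 describe the absence/opposite of perceived stress → reverse-score.
on a 1–4 scale, reversed = 5 − raw.
  item 1: 4
  item 2: 5 − 4 = 1
  item 3: 5 − 2 = 3
  item 4: 5 − 1 = 4
  item 5: 2
  item 6: 5 − 3 = 2
  item 7: 3
  item 8: 4
  item 9: 4
  item 10: 2
Total = 4 + 1 + 3 + 4 + 2 + 2 + 3 + 4 + 4 + 2 = 29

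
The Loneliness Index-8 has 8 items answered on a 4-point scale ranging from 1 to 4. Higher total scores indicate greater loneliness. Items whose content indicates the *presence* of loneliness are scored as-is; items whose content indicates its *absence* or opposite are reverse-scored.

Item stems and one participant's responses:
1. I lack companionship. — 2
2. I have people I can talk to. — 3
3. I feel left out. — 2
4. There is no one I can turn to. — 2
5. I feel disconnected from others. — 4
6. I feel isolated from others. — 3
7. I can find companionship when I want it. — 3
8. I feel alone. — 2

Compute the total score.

Items 2, 7 describe the absence/opposite of loneliness → reverse-score.
on a 1–4 scale, reversed = 5 − raw.
  item 1: 2
  item 2: 5 − 3 = 2
  item 3: 2
  item 4: 2
  item 5: 4
  item 6: 3
  item 7: 5 − 3 = 2
  item 8: 2
Total = 2 + 2 + 2 + 2 + 4 + 3 + 2 + 2 = 19

19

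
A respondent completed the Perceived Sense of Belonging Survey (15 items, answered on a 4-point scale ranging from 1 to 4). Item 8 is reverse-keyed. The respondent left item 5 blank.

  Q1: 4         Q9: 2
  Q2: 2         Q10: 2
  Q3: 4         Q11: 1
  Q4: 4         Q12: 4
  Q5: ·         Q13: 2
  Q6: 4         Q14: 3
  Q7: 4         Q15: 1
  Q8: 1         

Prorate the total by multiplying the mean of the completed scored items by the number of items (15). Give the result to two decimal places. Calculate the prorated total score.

43.93

Reverse-coded (reversed = (1+4) − raw = 5 − raw):
  item 8: 5 − 1 = 4
Completed scored items (14 of 15): 4, 2, 4, 4, 4, 4, 4, 2, 2, 1, 4, 2, 3, 1; sum = 41.
Person mean = 41 / 14 ≈ 2.9286
Prorated total = (41 / 14) × 15 = 43.93 (to 2 dp)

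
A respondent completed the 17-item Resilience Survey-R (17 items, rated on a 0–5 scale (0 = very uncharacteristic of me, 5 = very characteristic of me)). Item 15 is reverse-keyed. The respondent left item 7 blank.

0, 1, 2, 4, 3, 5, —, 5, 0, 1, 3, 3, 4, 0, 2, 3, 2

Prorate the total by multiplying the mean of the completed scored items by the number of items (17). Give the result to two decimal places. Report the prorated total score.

41.44

Reverse-coded (on a 0–5 scale, reversed = 5 − raw):
  item 15: 5 − 2 = 3
Completed scored items (16 of 17): 0, 1, 2, 4, 3, 5, 5, 0, 1, 3, 3, 4, 0, 3, 3, 2; sum = 39.
Person mean = 39 / 16 ≈ 2.4375
Prorated total = (39 / 16) × 17 = 41.44 (to 2 dp)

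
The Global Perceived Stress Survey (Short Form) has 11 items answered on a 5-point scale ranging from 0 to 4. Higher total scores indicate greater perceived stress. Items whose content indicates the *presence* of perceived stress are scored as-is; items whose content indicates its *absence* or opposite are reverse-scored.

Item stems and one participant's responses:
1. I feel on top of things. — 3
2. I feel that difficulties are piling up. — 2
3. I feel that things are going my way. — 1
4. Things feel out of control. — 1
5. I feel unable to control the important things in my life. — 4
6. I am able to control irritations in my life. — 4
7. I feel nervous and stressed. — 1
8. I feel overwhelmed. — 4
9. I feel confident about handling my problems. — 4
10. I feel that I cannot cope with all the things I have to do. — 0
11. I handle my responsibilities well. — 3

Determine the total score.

Items 1, 3, 6, 9, 11 describe the absence/opposite of perceived stress → reverse-score.
reversed = (0+4) − raw = 4 − raw.
  item 1: 4 − 3 = 1
  item 2: 2
  item 3: 4 − 1 = 3
  item 4: 1
  item 5: 4
  item 6: 4 − 4 = 0
  item 7: 1
  item 8: 4
  item 9: 4 − 4 = 0
  item 10: 0
  item 11: 4 − 3 = 1
Total = 1 + 2 + 3 + 1 + 4 + 0 + 1 + 4 + 0 + 0 + 1 = 17

17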